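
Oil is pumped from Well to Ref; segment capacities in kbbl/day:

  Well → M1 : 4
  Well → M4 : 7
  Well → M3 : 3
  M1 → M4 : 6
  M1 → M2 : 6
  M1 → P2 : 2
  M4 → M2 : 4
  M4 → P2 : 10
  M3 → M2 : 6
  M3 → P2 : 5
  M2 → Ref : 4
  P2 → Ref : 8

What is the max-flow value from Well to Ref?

12

Augment Well→M1→M2→Ref: bottleneck 4, flow now 4.
Augment Well→M4→P2→Ref: bottleneck 7, flow now 11.
Augment Well→M3→P2→Ref: bottleneck 1, flow now 12.
No augmenting path remains; maximum flow = 12.
In the residual graph, reachable from Well: {Well, M1, M4, M3, M2, P2}.
Min-cut edges: M2→Ref (4), P2→Ref (8); capacity 4 + 8 = 12.
This cut is saturated, so no flow can exceed 12.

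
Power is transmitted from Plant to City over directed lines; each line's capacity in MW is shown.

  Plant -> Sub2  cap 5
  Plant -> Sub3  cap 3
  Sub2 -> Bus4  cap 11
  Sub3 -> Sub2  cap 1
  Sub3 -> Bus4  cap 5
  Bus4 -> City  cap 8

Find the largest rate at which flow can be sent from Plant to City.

Augment Plant→Sub2→Bus4→City: bottleneck 5, flow now 5.
Augment Plant→Sub3→Bus4→City: bottleneck 3, flow now 8.
No augmenting path remains; maximum flow = 8.
In the residual graph, reachable from Plant: {Plant}.
Min-cut edges: Plant→Sub2 (5), Plant→Sub3 (3); capacity 5 + 3 = 8.
This cut is saturated, so no flow can exceed 8.

8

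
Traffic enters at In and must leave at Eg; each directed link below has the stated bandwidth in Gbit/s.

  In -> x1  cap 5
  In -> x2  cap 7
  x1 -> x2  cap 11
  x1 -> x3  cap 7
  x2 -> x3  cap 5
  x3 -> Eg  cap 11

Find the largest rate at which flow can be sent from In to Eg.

Augment In→x1→x3→Eg: bottleneck 5, flow now 5.
Augment In→x2→x3→Eg: bottleneck 5, flow now 10.
No augmenting path remains; maximum flow = 10.
In the residual graph, reachable from In: {In, x2}.
Min-cut edges: In→x1 (5), x2→x3 (5); capacity 5 + 5 = 10.
This cut is saturated, so no flow can exceed 10.

10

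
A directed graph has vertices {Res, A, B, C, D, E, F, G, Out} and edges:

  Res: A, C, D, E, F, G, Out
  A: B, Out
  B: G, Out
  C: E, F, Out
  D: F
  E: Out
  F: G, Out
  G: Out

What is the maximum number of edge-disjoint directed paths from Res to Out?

Assign every edge capacity 1; by Menger, the answer equals the max flow.
Path Res→Out (+1); total 1.
Path Res→A→Out (+1); total 2.
Path Res→C→Out (+1); total 3.
Path Res→E→Out (+1); total 4.
Path Res→F→Out (+1); total 5.
Path Res→G→Out (+1); total 6.
No residual Res→Out path; max flow = 6.
Certifying cut of size 6: {F→Out, G→Out, Res→A, Res→C, Res→E, Res→Out}.

6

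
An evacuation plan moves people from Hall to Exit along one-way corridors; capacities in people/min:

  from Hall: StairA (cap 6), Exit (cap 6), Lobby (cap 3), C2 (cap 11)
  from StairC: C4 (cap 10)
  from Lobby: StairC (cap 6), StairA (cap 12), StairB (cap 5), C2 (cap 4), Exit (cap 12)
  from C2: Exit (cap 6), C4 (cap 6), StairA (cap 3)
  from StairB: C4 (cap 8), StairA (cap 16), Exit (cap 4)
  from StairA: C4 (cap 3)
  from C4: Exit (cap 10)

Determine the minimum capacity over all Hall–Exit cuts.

Augment Hall→Exit: bottleneck 6, flow now 6.
Augment Hall→Lobby→Exit: bottleneck 3, flow now 9.
Augment Hall→C2→Exit: bottleneck 6, flow now 15.
Augment Hall→C2→C4→Exit: bottleneck 5, flow now 20.
Augment Hall→StairA→C4→Exit: bottleneck 3, flow now 23.
No augmenting path remains; maximum flow = 23.
By max-flow min-cut, the minimum cut capacity equals the max flow.
In the residual graph, reachable from Hall: {Hall, StairA}.
Min-cut edges: Hall→Lobby (3), Hall→C2 (11), Hall→Exit (6), StairA→C4 (3); capacity 3 + 11 + 6 + 3 = 23.

23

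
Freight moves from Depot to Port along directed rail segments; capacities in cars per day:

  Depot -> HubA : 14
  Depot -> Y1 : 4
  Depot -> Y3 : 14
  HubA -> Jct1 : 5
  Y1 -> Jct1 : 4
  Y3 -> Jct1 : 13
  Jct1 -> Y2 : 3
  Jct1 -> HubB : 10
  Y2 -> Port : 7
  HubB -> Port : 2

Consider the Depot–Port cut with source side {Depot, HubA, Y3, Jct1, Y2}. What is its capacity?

Edges leaving {Depot, HubA, Y3, Jct1, Y2}: Depot→Y1 (4), Jct1→HubB (10), Y2→Port (7).
Cut capacity = 4 + 10 + 7 = 21.

21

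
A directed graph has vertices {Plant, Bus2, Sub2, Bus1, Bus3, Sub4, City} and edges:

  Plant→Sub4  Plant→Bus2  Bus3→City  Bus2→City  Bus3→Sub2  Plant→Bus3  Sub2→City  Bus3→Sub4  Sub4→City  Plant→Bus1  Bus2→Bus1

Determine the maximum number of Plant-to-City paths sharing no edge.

3

Assign every edge capacity 1; by Menger, the answer equals the max flow.
Path Plant→Bus2→City (+1); total 1.
Path Plant→Bus3→City (+1); total 2.
Path Plant→Sub4→City (+1); total 3.
No residual Plant→City path; max flow = 3.
Certifying cut of size 3: {Plant→Bus2, Plant→Bus3, Plant→Sub4}.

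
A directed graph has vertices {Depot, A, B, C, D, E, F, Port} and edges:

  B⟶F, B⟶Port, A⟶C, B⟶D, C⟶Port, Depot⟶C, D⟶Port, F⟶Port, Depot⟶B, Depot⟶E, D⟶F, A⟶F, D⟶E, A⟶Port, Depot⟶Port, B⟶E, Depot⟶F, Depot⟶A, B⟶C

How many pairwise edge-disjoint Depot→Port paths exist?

Assign every edge capacity 1; by Menger, the answer equals the max flow.
Path Depot→Port (+1); total 1.
Path Depot→A→Port (+1); total 2.
Path Depot→B→Port (+1); total 3.
Path Depot→C→Port (+1); total 4.
Path Depot→F→Port (+1); total 5.
No residual Depot→Port path; max flow = 5.
Certifying cut of size 5: {Depot→A, Depot→B, Depot→C, Depot→F, Depot→Port}.

5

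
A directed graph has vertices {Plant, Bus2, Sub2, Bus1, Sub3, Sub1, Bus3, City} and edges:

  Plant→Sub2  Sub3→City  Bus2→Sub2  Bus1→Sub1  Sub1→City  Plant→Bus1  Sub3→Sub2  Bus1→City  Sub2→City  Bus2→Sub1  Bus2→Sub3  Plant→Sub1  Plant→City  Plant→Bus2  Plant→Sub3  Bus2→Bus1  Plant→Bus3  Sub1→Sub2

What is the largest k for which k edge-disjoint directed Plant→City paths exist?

5

Assign every edge capacity 1; by Menger, the answer equals the max flow.
Path Plant→City (+1); total 1.
Path Plant→Sub2→City (+1); total 2.
Path Plant→Bus1→City (+1); total 3.
Path Plant→Sub3→City (+1); total 4.
Path Plant→Sub1→City (+1); total 5.
No residual Plant→City path; max flow = 5.
Certifying cut of size 5: {Bus1→City, Plant→City, Sub1→City, Sub2→City, Sub3→City}.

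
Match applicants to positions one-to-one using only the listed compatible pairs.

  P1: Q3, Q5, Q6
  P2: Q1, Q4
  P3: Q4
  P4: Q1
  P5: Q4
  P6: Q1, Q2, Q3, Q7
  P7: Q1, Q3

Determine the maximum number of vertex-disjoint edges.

Unit-capacity flow: source→left, listed edges, right→sink; max matching = max flow.
Augmenting path P1→Q3 (+1); matched 1.
Augmenting path P2→Q1 (+1); matched 2.
Augmenting path P3→Q4 (+1); matched 3.
Augmenting path P6→Q2 (+1); matched 4.
Augmenting path P7→Q3→P1→Q5 (+1); matched 5.
No augmenting path remains; maximum matching = 5.
König certificate: {P1, P6, P7, Q1, Q4} is a vertex cover of size 5 (every listed pair touches it), so no matching can be larger.

5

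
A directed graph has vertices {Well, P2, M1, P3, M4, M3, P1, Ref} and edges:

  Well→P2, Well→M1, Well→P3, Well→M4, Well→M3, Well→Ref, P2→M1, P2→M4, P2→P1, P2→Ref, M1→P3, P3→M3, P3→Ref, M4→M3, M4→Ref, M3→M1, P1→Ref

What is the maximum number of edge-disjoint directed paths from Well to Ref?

Assign every edge capacity 1; by Menger, the answer equals the max flow.
Path Well→Ref (+1); total 1.
Path Well→P2→Ref (+1); total 2.
Path Well→P3→Ref (+1); total 3.
Path Well→M4→Ref (+1); total 4.
No residual Well→Ref path; max flow = 4.
Certifying cut of size 4: {P3→Ref, Well→M4, Well→P2, Well→Ref}.

4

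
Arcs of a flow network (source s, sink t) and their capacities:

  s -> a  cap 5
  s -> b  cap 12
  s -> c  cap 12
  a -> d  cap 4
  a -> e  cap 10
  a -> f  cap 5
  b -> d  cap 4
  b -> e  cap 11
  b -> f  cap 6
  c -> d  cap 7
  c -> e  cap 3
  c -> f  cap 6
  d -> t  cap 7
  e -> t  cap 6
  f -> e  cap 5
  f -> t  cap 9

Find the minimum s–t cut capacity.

Augment s→a→d→t: bottleneck 4, flow now 4.
Augment s→a→e→t: bottleneck 1, flow now 5.
Augment s→b→d→t: bottleneck 3, flow now 8.
Augment s→b→e→t: bottleneck 5, flow now 13.
Augment s→b→f→t: bottleneck 4, flow now 17.
Augment s→c→f→t: bottleneck 5, flow now 22.
No augmenting path remains; maximum flow = 22.
By max-flow min-cut, the minimum cut capacity equals the max flow.
In the residual graph, reachable from s: {s, a, b, c, d, e, f}.
Min-cut edges: d→t (7), e→t (6), f→t (9); capacity 7 + 6 + 9 = 22.

22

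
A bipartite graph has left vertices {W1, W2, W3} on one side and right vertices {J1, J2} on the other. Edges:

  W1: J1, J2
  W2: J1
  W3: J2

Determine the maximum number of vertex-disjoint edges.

2

Unit-capacity flow: source→left, listed edges, right→sink; max matching = max flow.
Augmenting path W1→J1 (+1); matched 1.
Augmenting path W3→J2 (+1); matched 2.
No augmenting path remains; maximum matching = 2.
König certificate: {J1, J2} is a vertex cover of size 2 (every listed pair touches it), so no matching can be larger.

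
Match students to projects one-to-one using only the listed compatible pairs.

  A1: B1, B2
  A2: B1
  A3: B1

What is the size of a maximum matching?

2

Unit-capacity flow: source→left, listed edges, right→sink; max matching = max flow.
Augmenting path A1→B1 (+1); matched 1.
Augmenting path A2→B1→A1→B2 (+1); matched 2.
No augmenting path remains; maximum matching = 2.
König certificate: {A1, B1} is a vertex cover of size 2 (every listed pair touches it), so no matching can be larger.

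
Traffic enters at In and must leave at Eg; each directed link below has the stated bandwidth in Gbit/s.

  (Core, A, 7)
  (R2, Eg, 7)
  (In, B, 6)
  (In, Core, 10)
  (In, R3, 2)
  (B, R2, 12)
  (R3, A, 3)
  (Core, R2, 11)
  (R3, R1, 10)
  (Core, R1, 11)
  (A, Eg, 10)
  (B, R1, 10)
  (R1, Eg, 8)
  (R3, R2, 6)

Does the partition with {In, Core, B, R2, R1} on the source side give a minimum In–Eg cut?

Given cut capacity: 2 + 7 + 7 + 8 = 24.
Augment In→R3→A→Eg: bottleneck 2, flow now 2.
Augment In→Core→A→Eg: bottleneck 7, flow now 9.
Augment In→Core→R2→Eg: bottleneck 3, flow now 12.
Augment In→B→R2→Eg: bottleneck 4, flow now 16.
Augment In→B→R1→Eg: bottleneck 2, flow now 18.
No augmenting path remains; maximum flow = 18.
In the residual graph, reachable from In: {In}.
Min-cut edges: In→R3 (2), In→Core (10), In→B (6); capacity 2 + 10 + 6 = 18.
Cut capacity 24 exceeds the max flow 18, so it is not minimum.

No — its capacity is 24, but the minimum cut has capacity 18.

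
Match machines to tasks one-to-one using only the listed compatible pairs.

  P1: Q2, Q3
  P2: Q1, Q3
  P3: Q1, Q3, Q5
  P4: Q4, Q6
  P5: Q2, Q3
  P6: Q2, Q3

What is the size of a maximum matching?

Unit-capacity flow: source→left, listed edges, right→sink; max matching = max flow.
Augmenting path P1→Q2 (+1); matched 1.
Augmenting path P2→Q1 (+1); matched 2.
Augmenting path P3→Q3 (+1); matched 3.
Augmenting path P4→Q4 (+1); matched 4.
Augmenting path P5→Q3→P3→Q5 (+1); matched 5.
No augmenting path remains; maximum matching = 5.
König certificate: {P2, P3, P4, Q2, Q3} is a vertex cover of size 5 (every listed pair touches it), so no matching can be larger.

5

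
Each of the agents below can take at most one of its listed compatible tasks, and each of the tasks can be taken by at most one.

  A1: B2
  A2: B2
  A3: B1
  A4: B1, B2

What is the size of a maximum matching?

Unit-capacity flow: source→left, listed edges, right→sink; max matching = max flow.
Augmenting path A1→B2 (+1); matched 1.
Augmenting path A3→B1 (+1); matched 2.
No augmenting path remains; maximum matching = 2.
König certificate: {B1, B2} is a vertex cover of size 2 (every listed pair touches it), so no matching can be larger.

2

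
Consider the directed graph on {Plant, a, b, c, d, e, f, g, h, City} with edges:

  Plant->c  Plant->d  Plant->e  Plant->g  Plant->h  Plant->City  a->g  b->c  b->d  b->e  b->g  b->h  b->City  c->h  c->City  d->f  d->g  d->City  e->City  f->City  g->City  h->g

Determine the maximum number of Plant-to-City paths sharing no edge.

Assign every edge capacity 1; by Menger, the answer equals the max flow.
Path Plant→City (+1); total 1.
Path Plant→c→City (+1); total 2.
Path Plant→d→City (+1); total 3.
Path Plant→e→City (+1); total 4.
Path Plant→g→City (+1); total 5.
No residual Plant→City path; max flow = 5.
Certifying cut of size 5: {Plant→City, Plant→c, Plant→d, Plant→e, g→City}.

5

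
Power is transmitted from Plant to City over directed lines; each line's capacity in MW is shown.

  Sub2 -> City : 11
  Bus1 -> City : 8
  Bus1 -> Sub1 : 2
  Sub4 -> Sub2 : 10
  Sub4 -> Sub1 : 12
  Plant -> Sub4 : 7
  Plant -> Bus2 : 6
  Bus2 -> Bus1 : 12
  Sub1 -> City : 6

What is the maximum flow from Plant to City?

Augment Plant→Bus2→Bus1→City: bottleneck 6, flow now 6.
Augment Plant→Sub4→Sub1→City: bottleneck 6, flow now 12.
Augment Plant→Sub4→Sub2→City: bottleneck 1, flow now 13.
No augmenting path remains; maximum flow = 13.
In the residual graph, reachable from Plant: {Plant}.
Min-cut edges: Plant→Bus2 (6), Plant→Sub4 (7); capacity 6 + 7 = 13.
This cut is saturated, so no flow can exceed 13.

13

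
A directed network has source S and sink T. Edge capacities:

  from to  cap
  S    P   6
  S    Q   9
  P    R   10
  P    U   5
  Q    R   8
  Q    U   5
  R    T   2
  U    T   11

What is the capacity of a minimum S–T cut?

Augment S→P→R→T: bottleneck 2, flow now 2.
Augment S→P→U→T: bottleneck 4, flow now 6.
Augment S→Q→U→T: bottleneck 5, flow now 11.
Augment S→Q→R→P→U→T: bottleneck 1, flow now 12. (uses reverse residual edge)
No augmenting path remains; maximum flow = 12.
By max-flow min-cut, the minimum cut capacity equals the max flow.
In the residual graph, reachable from S: {S, P, Q, R}.
Min-cut edges: P→U (5), Q→U (5), R→T (2); capacity 5 + 5 + 2 = 12.

12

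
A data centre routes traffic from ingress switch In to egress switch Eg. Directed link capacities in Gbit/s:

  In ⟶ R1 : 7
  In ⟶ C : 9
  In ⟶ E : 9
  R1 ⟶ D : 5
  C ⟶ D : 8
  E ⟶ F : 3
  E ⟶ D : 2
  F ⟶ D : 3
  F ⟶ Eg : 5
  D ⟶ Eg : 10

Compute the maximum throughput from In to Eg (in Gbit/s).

13

Augment In→R1→D→Eg: bottleneck 5, flow now 5.
Augment In→C→D→Eg: bottleneck 5, flow now 10.
Augment In→E→F→Eg: bottleneck 3, flow now 13.
No augmenting path remains; maximum flow = 13.
In the residual graph, reachable from In: {In, R1, C, E, D}.
Min-cut edges: E→F (3), D→Eg (10); capacity 3 + 10 = 13.
This cut is saturated, so no flow can exceed 13.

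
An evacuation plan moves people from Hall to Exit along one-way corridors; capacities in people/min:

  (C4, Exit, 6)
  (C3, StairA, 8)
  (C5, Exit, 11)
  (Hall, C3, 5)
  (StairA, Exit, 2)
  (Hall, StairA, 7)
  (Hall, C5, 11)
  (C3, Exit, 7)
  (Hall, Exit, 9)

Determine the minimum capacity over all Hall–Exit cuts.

Augment Hall→Exit: bottleneck 9, flow now 9.
Augment Hall→C5→Exit: bottleneck 11, flow now 20.
Augment Hall→C3→Exit: bottleneck 5, flow now 25.
Augment Hall→StairA→Exit: bottleneck 2, flow now 27.
No augmenting path remains; maximum flow = 27.
By max-flow min-cut, the minimum cut capacity equals the max flow.
In the residual graph, reachable from Hall: {Hall, StairA}.
Min-cut edges: Hall→C5 (11), Hall→C3 (5), Hall→Exit (9), StairA→Exit (2); capacity 11 + 5 + 9 + 2 = 27.

27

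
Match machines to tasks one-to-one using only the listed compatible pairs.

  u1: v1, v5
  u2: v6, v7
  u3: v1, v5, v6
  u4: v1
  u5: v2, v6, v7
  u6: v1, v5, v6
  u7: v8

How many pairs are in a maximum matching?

6

Unit-capacity flow: source→left, listed edges, right→sink; max matching = max flow.
Augmenting path u1→v1 (+1); matched 1.
Augmenting path u2→v6 (+1); matched 2.
Augmenting path u3→v5 (+1); matched 3.
Augmenting path u5→v2 (+1); matched 4.
Augmenting path u7→v8 (+1); matched 5.
Augmenting path u6→v6→u2→v7 (+1); matched 6.
No augmenting path remains; maximum matching = 6.
König certificate: {u2, u5, u7, v1, v5, v6} is a vertex cover of size 6 (every listed pair touches it), so no matching can be larger.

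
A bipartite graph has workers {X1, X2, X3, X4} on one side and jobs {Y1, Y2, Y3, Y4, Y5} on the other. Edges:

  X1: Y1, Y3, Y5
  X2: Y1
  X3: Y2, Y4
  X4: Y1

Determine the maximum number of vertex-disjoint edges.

Unit-capacity flow: source→left, listed edges, right→sink; max matching = max flow.
Augmenting path X1→Y1 (+1); matched 1.
Augmenting path X3→Y2 (+1); matched 2.
Augmenting path X2→Y1→X1→Y3 (+1); matched 3.
No augmenting path remains; maximum matching = 3.
König certificate: {X1, X3, Y1} is a vertex cover of size 3 (every listed pair touches it), so no matching can be larger.

3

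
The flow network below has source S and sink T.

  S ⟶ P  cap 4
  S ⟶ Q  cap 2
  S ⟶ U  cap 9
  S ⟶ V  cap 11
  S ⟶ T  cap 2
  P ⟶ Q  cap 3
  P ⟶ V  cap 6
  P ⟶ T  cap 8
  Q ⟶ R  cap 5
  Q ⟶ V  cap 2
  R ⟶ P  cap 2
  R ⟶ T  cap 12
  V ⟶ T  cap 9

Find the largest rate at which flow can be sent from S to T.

Augment S→T: bottleneck 2, flow now 2.
Augment S→P→T: bottleneck 4, flow now 6.
Augment S→V→T: bottleneck 9, flow now 15.
Augment S→Q→R→T: bottleneck 2, flow now 17.
No augmenting path remains; maximum flow = 17.
In the residual graph, reachable from S: {S, U, V}.
Min-cut edges: S→P (4), S→Q (2), S→T (2), V→T (9); capacity 4 + 2 + 2 + 9 = 17.
This cut is saturated, so no flow can exceed 17.

17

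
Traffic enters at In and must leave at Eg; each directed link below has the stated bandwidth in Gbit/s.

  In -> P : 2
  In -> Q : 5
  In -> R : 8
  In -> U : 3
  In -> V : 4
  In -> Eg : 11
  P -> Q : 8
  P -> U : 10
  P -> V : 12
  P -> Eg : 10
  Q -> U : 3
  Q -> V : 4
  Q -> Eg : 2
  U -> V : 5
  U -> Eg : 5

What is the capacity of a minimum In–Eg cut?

20

Augment In→Eg: bottleneck 11, flow now 11.
Augment In→P→Eg: bottleneck 2, flow now 13.
Augment In→Q→Eg: bottleneck 2, flow now 15.
Augment In→U→Eg: bottleneck 3, flow now 18.
Augment In→Q→U→Eg: bottleneck 2, flow now 20.
No augmenting path remains; maximum flow = 20.
By max-flow min-cut, the minimum cut capacity equals the max flow.
In the residual graph, reachable from In: {In, Q, R, U, V}.
Min-cut edges: In→P (2), In→Eg (11), Q→Eg (2), U→Eg (5); capacity 2 + 11 + 2 + 5 = 20.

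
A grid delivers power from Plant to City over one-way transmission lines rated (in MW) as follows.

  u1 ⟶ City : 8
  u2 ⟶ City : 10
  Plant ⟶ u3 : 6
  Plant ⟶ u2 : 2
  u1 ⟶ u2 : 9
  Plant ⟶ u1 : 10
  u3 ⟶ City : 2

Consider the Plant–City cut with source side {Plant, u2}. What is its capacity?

26

Edges leaving {Plant, u2}: Plant→u1 (10), Plant→u3 (6), u2→City (10).
Cut capacity = 10 + 6 + 10 = 26.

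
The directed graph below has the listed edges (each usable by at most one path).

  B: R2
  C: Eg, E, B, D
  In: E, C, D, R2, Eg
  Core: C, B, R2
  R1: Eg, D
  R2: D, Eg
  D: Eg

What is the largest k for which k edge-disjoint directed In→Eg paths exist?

Assign every edge capacity 1; by Menger, the answer equals the max flow.
Path In→Eg (+1); total 1.
Path In→C→Eg (+1); total 2.
Path In→R2→Eg (+1); total 3.
Path In→D→Eg (+1); total 4.
No residual In→Eg path; max flow = 4.
Certifying cut of size 4: {In→C, In→D, In→Eg, In→R2}.

4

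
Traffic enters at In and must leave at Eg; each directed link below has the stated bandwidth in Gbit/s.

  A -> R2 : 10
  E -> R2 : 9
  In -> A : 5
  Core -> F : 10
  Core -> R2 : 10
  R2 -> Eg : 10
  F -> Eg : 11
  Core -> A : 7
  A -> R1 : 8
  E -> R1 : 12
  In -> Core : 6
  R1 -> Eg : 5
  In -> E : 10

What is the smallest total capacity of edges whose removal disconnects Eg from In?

Augment In→E→R2→Eg: bottleneck 9, flow now 9.
Augment In→E→R1→Eg: bottleneck 1, flow now 10.
Augment In→A→R2→Eg: bottleneck 1, flow now 11.
Augment In→A→R1→Eg: bottleneck 4, flow now 15.
Augment In→Core→F→Eg: bottleneck 6, flow now 21.
No augmenting path remains; maximum flow = 21.
By max-flow min-cut, the minimum cut capacity equals the max flow.
In the residual graph, reachable from In: {In}.
Min-cut edges: In→E (10), In→A (5), In→Core (6); capacity 10 + 5 + 6 = 21.

21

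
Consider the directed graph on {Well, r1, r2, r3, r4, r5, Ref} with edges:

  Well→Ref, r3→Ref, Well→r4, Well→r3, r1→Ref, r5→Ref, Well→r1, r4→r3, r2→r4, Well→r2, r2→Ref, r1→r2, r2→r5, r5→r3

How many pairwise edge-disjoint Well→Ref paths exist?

4

Assign every edge capacity 1; by Menger, the answer equals the max flow.
Path Well→Ref (+1); total 1.
Path Well→r1→Ref (+1); total 2.
Path Well→r2→Ref (+1); total 3.
Path Well→r3→Ref (+1); total 4.
No residual Well→Ref path; max flow = 4.
Certifying cut of size 4: {Well→Ref, Well→r1, Well→r2, r3→Ref}.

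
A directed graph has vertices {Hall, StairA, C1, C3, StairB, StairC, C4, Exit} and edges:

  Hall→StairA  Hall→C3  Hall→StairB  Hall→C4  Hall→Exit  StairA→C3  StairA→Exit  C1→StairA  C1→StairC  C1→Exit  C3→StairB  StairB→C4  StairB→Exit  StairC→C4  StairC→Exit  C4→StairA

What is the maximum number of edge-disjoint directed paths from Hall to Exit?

3

Assign every edge capacity 1; by Menger, the answer equals the max flow.
Path Hall→Exit (+1); total 1.
Path Hall→StairA→Exit (+1); total 2.
Path Hall→StairB→Exit (+1); total 3.
No residual Hall→Exit path; max flow = 3.
Certifying cut of size 3: {Hall→Exit, StairA→Exit, StairB→Exit}.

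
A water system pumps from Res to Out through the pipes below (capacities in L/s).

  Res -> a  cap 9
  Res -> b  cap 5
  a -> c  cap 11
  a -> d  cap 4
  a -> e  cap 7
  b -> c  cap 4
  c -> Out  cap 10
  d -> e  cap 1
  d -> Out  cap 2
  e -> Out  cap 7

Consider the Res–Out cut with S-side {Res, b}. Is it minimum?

Yes — it is a minimum cut (capacity 13).

Given cut capacity: 9 + 4 = 13.
Augment Res→a→c→Out: bottleneck 9, flow now 9.
Augment Res→b→c→Out: bottleneck 1, flow now 10.
Augment Res→b→c→a→d→Out: bottleneck 2, flow now 12. (uses reverse residual edge)
Augment Res→b→c→a→e→Out: bottleneck 1, flow now 13. (uses reverse residual edge)
No augmenting path remains; maximum flow = 13.
Cut capacity 13 equals the max flow, so it is a minimum cut.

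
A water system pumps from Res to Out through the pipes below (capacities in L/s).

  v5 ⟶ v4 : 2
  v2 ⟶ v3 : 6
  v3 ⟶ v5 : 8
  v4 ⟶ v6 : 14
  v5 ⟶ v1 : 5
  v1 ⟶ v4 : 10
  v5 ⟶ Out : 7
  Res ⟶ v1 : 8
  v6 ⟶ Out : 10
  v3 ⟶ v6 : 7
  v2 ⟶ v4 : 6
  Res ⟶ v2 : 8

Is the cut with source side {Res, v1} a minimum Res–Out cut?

No — its capacity is 18, but the minimum cut has capacity 16.

Given cut capacity: 8 + 10 = 18.
Augment Res→v1→v4→v6→Out: bottleneck 8, flow now 8.
Augment Res→v2→v3→v5→Out: bottleneck 6, flow now 14.
Augment Res→v2→v4→v6→Out: bottleneck 2, flow now 16.
No augmenting path remains; maximum flow = 16.
In the residual graph, reachable from Res: {Res}.
Min-cut edges: Res→v1 (8), Res→v2 (8); capacity 8 + 8 = 16.
Cut capacity 18 exceeds the max flow 16, so it is not minimum.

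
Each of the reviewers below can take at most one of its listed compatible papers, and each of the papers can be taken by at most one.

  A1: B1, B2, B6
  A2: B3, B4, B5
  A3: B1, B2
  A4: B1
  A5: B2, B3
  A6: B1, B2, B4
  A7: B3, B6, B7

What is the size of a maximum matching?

Unit-capacity flow: source→left, listed edges, right→sink; max matching = max flow.
Augmenting path A1→B1 (+1); matched 1.
Augmenting path A2→B3 (+1); matched 2.
Augmenting path A3→B2 (+1); matched 3.
Augmenting path A6→B4 (+1); matched 4.
Augmenting path A7→B6 (+1); matched 5.
Augmenting path A5→B3→A2→B5 (+1); matched 6.
Augmenting path A4→B1→A1→B6→A7→B7 (+1); matched 7.
No augmenting path remains; maximum matching = 7.
König certificate: {A1, A2, A3, A4, A5, A6, A7} is a vertex cover of size 7 (every listed pair touches it), so no matching can be larger.

7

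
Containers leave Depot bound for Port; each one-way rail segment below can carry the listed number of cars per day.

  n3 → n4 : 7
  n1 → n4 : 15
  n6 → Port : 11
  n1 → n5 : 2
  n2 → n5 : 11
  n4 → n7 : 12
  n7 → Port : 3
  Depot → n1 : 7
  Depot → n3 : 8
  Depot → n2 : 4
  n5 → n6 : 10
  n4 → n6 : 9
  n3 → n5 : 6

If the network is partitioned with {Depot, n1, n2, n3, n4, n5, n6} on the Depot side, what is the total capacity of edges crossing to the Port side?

23

Edges leaving {Depot, n1, n2, n3, n4, n5, n6}: n4→n7 (12), n6→Port (11).
Cut capacity = 12 + 11 = 23.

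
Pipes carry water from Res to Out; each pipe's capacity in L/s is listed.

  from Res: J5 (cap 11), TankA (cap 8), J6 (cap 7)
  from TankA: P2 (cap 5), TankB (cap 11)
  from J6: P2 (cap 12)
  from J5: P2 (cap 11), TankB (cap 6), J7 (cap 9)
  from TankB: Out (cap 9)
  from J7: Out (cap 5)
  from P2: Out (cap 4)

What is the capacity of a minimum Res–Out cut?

Augment Res→TankA→TankB→Out: bottleneck 8, flow now 8.
Augment Res→J6→P2→Out: bottleneck 4, flow now 12.
Augment Res→J5→TankB→Out: bottleneck 1, flow now 13.
Augment Res→J5→J7→Out: bottleneck 5, flow now 18.
No augmenting path remains; maximum flow = 18.
By max-flow min-cut, the minimum cut capacity equals the max flow.
In the residual graph, reachable from Res: {Res, TankA, J6, J5, TankB, J7, P2}.
Min-cut edges: TankB→Out (9), J7→Out (5), P2→Out (4); capacity 9 + 5 + 4 = 18.

18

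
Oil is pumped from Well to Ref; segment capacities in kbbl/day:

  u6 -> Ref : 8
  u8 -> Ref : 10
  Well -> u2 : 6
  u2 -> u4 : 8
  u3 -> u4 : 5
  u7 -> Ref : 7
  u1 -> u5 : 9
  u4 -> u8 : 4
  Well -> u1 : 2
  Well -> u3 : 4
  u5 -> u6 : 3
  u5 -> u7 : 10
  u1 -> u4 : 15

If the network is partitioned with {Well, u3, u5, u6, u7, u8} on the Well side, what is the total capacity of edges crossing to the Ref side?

Edges leaving {Well, u3, u5, u6, u7, u8}: Well→u1 (2), Well→u2 (6), u3→u4 (5), u6→Ref (8), u7→Ref (7), u8→Ref (10).
Cut capacity = 2 + 6 + 5 + 8 + 7 + 10 = 38.

38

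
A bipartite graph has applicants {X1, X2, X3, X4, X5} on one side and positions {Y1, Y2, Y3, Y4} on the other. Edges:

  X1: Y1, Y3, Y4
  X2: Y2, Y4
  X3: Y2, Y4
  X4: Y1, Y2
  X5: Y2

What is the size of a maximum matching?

4

Unit-capacity flow: source→left, listed edges, right→sink; max matching = max flow.
Augmenting path X1→Y1 (+1); matched 1.
Augmenting path X2→Y2 (+1); matched 2.
Augmenting path X3→Y4 (+1); matched 3.
Augmenting path X4→Y1→X1→Y3 (+1); matched 4.
No augmenting path remains; maximum matching = 4.
König certificate: {X1, X4, Y2, Y4} is a vertex cover of size 4 (every listed pair touches it), so no matching can be larger.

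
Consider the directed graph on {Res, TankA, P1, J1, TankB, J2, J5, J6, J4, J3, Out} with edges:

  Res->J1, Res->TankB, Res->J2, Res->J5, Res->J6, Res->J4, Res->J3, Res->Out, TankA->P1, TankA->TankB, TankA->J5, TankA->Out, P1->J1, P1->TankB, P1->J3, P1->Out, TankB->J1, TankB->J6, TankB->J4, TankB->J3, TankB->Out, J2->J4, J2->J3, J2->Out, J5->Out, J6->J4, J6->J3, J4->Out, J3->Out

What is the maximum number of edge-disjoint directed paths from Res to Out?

Assign every edge capacity 1; by Menger, the answer equals the max flow.
Path Res→Out (+1); total 1.
Path Res→TankB→Out (+1); total 2.
Path Res→J2→Out (+1); total 3.
Path Res→J5→Out (+1); total 4.
Path Res→J4→Out (+1); total 5.
Path Res→J3→Out (+1); total 6.
No residual Res→Out path; max flow = 6.
Certifying cut of size 6: {J3→Out, J4→Out, Res→J2, Res→J5, Res→Out, Res→TankB}.

6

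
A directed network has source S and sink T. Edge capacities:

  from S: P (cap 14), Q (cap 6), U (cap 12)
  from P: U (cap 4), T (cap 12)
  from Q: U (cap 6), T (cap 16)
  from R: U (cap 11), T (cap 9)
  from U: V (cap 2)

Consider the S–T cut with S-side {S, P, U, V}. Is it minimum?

Given cut capacity: 6 + 12 = 18.
Augment S→P→T: bottleneck 12, flow now 12.
Augment S→Q→T: bottleneck 6, flow now 18.
No augmenting path remains; maximum flow = 18.
Cut capacity 18 equals the max flow, so it is a minimum cut.

Yes — it is a minimum cut (capacity 18).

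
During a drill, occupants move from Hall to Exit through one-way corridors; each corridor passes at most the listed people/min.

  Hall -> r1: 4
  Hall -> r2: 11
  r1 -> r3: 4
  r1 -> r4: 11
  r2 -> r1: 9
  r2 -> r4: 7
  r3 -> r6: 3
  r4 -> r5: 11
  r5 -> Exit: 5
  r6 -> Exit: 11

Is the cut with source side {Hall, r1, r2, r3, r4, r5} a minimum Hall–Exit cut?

Yes — it is a minimum cut (capacity 8).

Given cut capacity: 3 + 5 = 8.
Augment Hall→r1→r3→r6→Exit: bottleneck 3, flow now 3.
Augment Hall→r1→r4→r5→Exit: bottleneck 1, flow now 4.
Augment Hall→r2→r4→r5→Exit: bottleneck 4, flow now 8.
No augmenting path remains; maximum flow = 8.
Cut capacity 8 equals the max flow, so it is a minimum cut.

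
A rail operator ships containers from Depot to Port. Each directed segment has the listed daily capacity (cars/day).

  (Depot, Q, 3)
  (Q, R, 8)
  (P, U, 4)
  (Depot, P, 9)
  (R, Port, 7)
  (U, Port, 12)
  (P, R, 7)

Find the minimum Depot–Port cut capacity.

Augment Depot→P→R→Port: bottleneck 7, flow now 7.
Augment Depot→P→U→Port: bottleneck 2, flow now 9.
Augment Depot→Q→R→P→U→Port: bottleneck 2, flow now 11. (uses reverse residual edge)
No augmenting path remains; maximum flow = 11.
By max-flow min-cut, the minimum cut capacity equals the max flow.
In the residual graph, reachable from Depot: {Depot, P, Q, R}.
Min-cut edges: P→U (4), R→Port (7); capacity 4 + 7 = 11.

11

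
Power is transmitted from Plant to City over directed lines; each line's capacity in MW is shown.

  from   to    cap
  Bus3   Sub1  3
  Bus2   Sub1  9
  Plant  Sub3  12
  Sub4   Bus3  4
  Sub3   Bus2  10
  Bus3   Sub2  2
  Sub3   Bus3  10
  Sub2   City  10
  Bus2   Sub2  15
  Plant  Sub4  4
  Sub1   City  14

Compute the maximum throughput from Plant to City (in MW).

Augment Plant→Sub4→Bus3→Sub2→City: bottleneck 2, flow now 2.
Augment Plant→Sub4→Bus3→Sub1→City: bottleneck 2, flow now 4.
Augment Plant→Sub3→Bus2→Sub2→City: bottleneck 8, flow now 12.
Augment Plant→Sub3→Bus2→Sub1→City: bottleneck 2, flow now 14.
Augment Plant→Sub3→Bus3→Sub1→City: bottleneck 1, flow now 15.
No augmenting path remains; maximum flow = 15.
In the residual graph, reachable from Plant: {Plant, Sub4, Sub3, Bus3}.
Min-cut edges: Sub3→Bus2 (10), Bus3→Sub2 (2), Bus3→Sub1 (3); capacity 10 + 2 + 3 = 15.
This cut is saturated, so no flow can exceed 15.

15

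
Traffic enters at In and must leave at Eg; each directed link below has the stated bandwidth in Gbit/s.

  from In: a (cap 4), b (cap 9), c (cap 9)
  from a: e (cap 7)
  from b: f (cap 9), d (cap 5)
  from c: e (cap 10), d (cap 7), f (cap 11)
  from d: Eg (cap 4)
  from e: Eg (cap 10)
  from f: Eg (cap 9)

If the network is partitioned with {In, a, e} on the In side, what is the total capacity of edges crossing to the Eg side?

Edges leaving {In, a, e}: In→b (9), In→c (9), e→Eg (10).
Cut capacity = 9 + 9 + 10 = 28.

28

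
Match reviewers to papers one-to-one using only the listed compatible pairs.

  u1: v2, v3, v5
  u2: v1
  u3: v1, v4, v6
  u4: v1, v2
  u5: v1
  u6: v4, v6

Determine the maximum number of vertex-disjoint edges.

Unit-capacity flow: source→left, listed edges, right→sink; max matching = max flow.
Augmenting path u1→v2 (+1); matched 1.
Augmenting path u2→v1 (+1); matched 2.
Augmenting path u3→v4 (+1); matched 3.
Augmenting path u6→v6 (+1); matched 4.
Augmenting path u4→v2→u1→v3 (+1); matched 5.
No augmenting path remains; maximum matching = 5.
König certificate: {u1, u3, u4, u6, v1} is a vertex cover of size 5 (every listed pair touches it), so no matching can be larger.

5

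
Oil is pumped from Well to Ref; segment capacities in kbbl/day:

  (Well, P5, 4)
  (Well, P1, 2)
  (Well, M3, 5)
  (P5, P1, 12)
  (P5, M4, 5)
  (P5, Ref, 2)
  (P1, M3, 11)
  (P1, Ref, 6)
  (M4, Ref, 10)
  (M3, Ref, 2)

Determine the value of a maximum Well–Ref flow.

Augment Well→P5→Ref: bottleneck 2, flow now 2.
Augment Well→P1→Ref: bottleneck 2, flow now 4.
Augment Well→M3→Ref: bottleneck 2, flow now 6.
Augment Well→P5→P1→Ref: bottleneck 2, flow now 8.
No augmenting path remains; maximum flow = 8.
In the residual graph, reachable from Well: {Well, M3}.
Min-cut edges: Well→P5 (4), Well→P1 (2), M3→Ref (2); capacity 4 + 2 + 2 = 8.
This cut is saturated, so no flow can exceed 8.

8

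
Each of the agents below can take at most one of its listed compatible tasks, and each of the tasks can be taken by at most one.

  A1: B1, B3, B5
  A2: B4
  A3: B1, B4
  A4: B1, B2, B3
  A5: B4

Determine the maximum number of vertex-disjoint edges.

4

Unit-capacity flow: source→left, listed edges, right→sink; max matching = max flow.
Augmenting path A1→B1 (+1); matched 1.
Augmenting path A2→B4 (+1); matched 2.
Augmenting path A4→B2 (+1); matched 3.
Augmenting path A3→B1→A1→B3 (+1); matched 4.
No augmenting path remains; maximum matching = 4.
König certificate: {A1, A3, A4, B4} is a vertex cover of size 4 (every listed pair touches it), so no matching can be larger.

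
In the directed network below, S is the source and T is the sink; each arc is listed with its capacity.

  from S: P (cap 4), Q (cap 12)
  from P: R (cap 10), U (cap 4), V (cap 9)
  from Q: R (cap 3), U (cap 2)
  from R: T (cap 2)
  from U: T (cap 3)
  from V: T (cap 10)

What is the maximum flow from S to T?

8

Augment S→P→R→T: bottleneck 2, flow now 2.
Augment S→P→U→T: bottleneck 2, flow now 4.
Augment S→Q→U→T: bottleneck 1, flow now 5.
Augment S→Q→R→P→V→T: bottleneck 2, flow now 7. (uses reverse residual edge)
Augment S→Q→U→P→V→T: bottleneck 1, flow now 8. (uses reverse residual edge)
No augmenting path remains; maximum flow = 8.
In the residual graph, reachable from S: {S, Q, R}.
Min-cut edges: S→P (4), Q→U (2), R→T (2); capacity 4 + 2 + 2 = 8.
This cut is saturated, so no flow can exceed 8.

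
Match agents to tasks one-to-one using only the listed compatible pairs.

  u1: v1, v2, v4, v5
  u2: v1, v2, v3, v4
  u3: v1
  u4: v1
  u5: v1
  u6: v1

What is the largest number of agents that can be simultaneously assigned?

Unit-capacity flow: source→left, listed edges, right→sink; max matching = max flow.
Augmenting path u1→v1 (+1); matched 1.
Augmenting path u2→v2 (+1); matched 2.
Augmenting path u3→v1→u1→v4 (+1); matched 3.
No augmenting path remains; maximum matching = 3.
König certificate: {u1, u2, v1} is a vertex cover of size 3 (every listed pair touches it), so no matching can be larger.

3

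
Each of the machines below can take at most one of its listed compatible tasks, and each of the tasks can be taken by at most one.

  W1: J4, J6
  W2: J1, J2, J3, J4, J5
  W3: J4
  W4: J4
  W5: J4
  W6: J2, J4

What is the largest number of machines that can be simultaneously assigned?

Unit-capacity flow: source→left, listed edges, right→sink; max matching = max flow.
Augmenting path W1→J4 (+1); matched 1.
Augmenting path W2→J1 (+1); matched 2.
Augmenting path W6→J2 (+1); matched 3.
Augmenting path W3→J4→W1→J6 (+1); matched 4.
No augmenting path remains; maximum matching = 4.
König certificate: {W1, W2, W6, J4} is a vertex cover of size 4 (every listed pair touches it), so no matching can be larger.

4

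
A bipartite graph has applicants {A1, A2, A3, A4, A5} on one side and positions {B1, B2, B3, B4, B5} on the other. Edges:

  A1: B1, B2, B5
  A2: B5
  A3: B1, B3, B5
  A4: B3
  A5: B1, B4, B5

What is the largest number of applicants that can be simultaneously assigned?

5

Unit-capacity flow: source→left, listed edges, right→sink; max matching = max flow.
Augmenting path A1→B1 (+1); matched 1.
Augmenting path A2→B5 (+1); matched 2.
Augmenting path A3→B3 (+1); matched 3.
Augmenting path A5→B4 (+1); matched 4.
Augmenting path A4→B3→A3→B1→A1→B2 (+1); matched 5.
No augmenting path remains; maximum matching = 5.
König certificate: {A1, A2, A3, A4, A5} is a vertex cover of size 5 (every listed pair touches it), so no matching can be larger.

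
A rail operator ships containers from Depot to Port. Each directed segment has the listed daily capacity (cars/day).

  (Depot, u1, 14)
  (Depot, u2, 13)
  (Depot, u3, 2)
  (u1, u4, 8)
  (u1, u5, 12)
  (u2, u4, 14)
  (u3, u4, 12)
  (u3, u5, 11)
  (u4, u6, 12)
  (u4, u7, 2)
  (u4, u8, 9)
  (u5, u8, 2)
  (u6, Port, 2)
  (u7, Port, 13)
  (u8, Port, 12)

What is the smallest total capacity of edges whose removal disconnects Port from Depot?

15

Augment Depot→u1→u4→u6→Port: bottleneck 2, flow now 2.
Augment Depot→u1→u4→u7→Port: bottleneck 2, flow now 4.
Augment Depot→u1→u4→u8→Port: bottleneck 4, flow now 8.
Augment Depot→u1→u5→u8→Port: bottleneck 2, flow now 10.
Augment Depot→u2→u4→u8→Port: bottleneck 5, flow now 15.
No augmenting path remains; maximum flow = 15.
By max-flow min-cut, the minimum cut capacity equals the max flow.
In the residual graph, reachable from Depot: {Depot, u1, u2, u3, u4, u5, u6}.
Min-cut edges: u4→u7 (2), u4→u8 (9), u5→u8 (2), u6→Port (2); capacity 2 + 9 + 2 + 2 = 15.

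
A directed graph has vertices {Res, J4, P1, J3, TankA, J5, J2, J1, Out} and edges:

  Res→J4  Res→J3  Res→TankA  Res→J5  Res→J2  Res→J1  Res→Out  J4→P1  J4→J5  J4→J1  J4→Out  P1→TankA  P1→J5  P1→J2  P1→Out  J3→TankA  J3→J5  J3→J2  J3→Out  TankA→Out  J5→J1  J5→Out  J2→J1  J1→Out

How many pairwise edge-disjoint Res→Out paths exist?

Assign every edge capacity 1; by Menger, the answer equals the max flow.
Path Res→Out (+1); total 1.
Path Res→J4→Out (+1); total 2.
Path Res→J3→Out (+1); total 3.
Path Res→TankA→Out (+1); total 4.
Path Res→J5→Out (+1); total 5.
Path Res→J1→Out (+1); total 6.
No residual Res→Out path; max flow = 6.
Certifying cut of size 6: {J1→Out, Res→J3, Res→J4, Res→J5, Res→Out, Res→TankA}.

6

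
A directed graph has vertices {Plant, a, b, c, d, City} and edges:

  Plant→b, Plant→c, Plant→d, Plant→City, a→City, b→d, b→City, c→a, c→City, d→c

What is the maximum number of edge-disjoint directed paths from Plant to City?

Assign every edge capacity 1; by Menger, the answer equals the max flow.
Path Plant→City (+1); total 1.
Path Plant→b→City (+1); total 2.
Path Plant→c→City (+1); total 3.
Path Plant→d→c→a→City (+1); total 4.
No residual Plant→City path; max flow = 4.
Certifying cut of size 4: {Plant→City, Plant→b, Plant→c, Plant→d}.

4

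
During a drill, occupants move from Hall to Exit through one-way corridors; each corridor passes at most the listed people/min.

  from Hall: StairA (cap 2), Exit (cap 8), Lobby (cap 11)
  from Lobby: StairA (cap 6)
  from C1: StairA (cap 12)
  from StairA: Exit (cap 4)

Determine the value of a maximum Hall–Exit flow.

12

Augment Hall→Exit: bottleneck 8, flow now 8.
Augment Hall→StairA→Exit: bottleneck 2, flow now 10.
Augment Hall→Lobby→StairA→Exit: bottleneck 2, flow now 12.
No augmenting path remains; maximum flow = 12.
In the residual graph, reachable from Hall: {Hall, Lobby, StairA}.
Min-cut edges: Hall→Exit (8), StairA→Exit (4); capacity 8 + 4 = 12.
This cut is saturated, so no flow can exceed 12.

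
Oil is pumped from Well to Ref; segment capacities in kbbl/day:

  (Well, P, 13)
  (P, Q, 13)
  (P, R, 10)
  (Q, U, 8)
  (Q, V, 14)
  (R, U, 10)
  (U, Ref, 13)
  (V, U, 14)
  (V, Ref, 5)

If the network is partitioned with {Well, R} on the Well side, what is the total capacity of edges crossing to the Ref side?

Edges leaving {Well, R}: Well→P (13), R→U (10).
Cut capacity = 13 + 10 = 23.

23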